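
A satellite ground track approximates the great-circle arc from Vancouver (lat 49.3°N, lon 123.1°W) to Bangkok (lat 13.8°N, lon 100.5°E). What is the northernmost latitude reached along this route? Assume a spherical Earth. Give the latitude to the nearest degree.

The great circle lies in the plane with unit normal n̂ = (p₁ × p₂)/|p₁ × p₂|.
Here n̂_z ≈ -0.455; the vertex latitude is φ_max = arccos|n̂_z| ≈ 63.0°.

≈ 63°N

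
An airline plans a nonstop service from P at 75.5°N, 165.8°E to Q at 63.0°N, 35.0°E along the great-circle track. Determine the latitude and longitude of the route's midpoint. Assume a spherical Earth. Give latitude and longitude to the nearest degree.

Write both endpoints as unit vectors p₁, p₂ with components (cos φ cos λ, cos φ sin λ, sin φ).
The central angle between the endpoints is δ = arccos(p₁·p₂) ≈ 0.663 rad (38.0°).
Interpolate at f = 1/2 with slerp weights a = sin((1−f)δ)/sin δ ≈ 0.529, b = sin(fδ)/sin δ ≈ 0.529.
p = a·p₁ + b·p₂ ≈ (0.068, 0.170, 0.983); φ = arcsin(p_z) ≈ 79.43°, λ = atan2(p_y, p_x) ≈ 68.13°.

≈ 79°N, 68°E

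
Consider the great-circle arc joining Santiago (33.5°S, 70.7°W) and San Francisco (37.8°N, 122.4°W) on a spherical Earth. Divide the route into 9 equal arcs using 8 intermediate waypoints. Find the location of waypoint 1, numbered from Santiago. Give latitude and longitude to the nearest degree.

≈ 26°S, 77°W

Convert each endpoint to a unit vector on the sphere (x = cos φ cos λ, y = cos φ sin λ, z = sin φ).
The central angle between the endpoints is δ = arccos(p₁·p₂) ≈ 1.501 rad (86.0°).
Interpolate at f = 1/9 with slerp weights a = sin((1−f)δ)/sin δ ≈ 0.974, b = sin(fδ)/sin δ ≈ 0.166.
p = a·p₁ + b·p₂ ≈ (0.198, -0.878, -0.436); φ = arcsin(p_z) ≈ -25.84°, λ = atan2(p_y, p_x) ≈ -77.28°.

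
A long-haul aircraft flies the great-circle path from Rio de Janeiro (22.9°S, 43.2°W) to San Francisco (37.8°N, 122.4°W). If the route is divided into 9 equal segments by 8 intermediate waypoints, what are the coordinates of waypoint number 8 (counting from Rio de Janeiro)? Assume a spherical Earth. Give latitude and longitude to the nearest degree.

Convert each endpoint to a unit vector on the sphere (x = cos φ cos λ, y = cos φ sin λ, z = sin φ).
The central angle between the endpoints is δ = arccos(p₁·p₂) ≈ 1.673 rad (95.9°).
Interpolate at f = 8/9 with slerp weights a = sin((1−f)δ)/sin δ ≈ 0.186, b = sin(fδ)/sin δ ≈ 1.002.
p = a·p₁ + b·p₂ ≈ (-0.299, -0.785, 0.542); φ = arcsin(p_z) ≈ 32.80°, λ = atan2(p_y, p_x) ≈ -110.86°.

≈ (33°N, 111°W)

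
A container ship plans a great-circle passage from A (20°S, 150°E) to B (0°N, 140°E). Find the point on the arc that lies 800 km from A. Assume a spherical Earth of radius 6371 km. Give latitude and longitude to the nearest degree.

≈ (14°S, 147°E)

The haversine formula gives a central angle δ ≈ 0.389 rad (22.3°) between the endpoints. The total great-circle distance is δ·R ≈ 0.389 × 6371 ≈ 2476 km, so the target fraction is f = 800/2476 ≈ 0.323.
Interpolate at f ≈ 0.323 with slerp weights a = sin((1−f)δ)/sin δ ≈ 0.686, b = sin(fδ)/sin δ ≈ 0.330.
p = a·p₁ + b·p₂ ≈ (-0.812, 0.535, -0.235); φ = arcsin(p_z) ≈ -13.58°, λ = atan2(p_y, p_x) ≈ 146.62°.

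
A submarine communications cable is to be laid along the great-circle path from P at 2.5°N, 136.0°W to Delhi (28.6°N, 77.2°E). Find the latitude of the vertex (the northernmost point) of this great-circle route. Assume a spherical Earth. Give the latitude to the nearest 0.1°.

The great circle lies in the plane with unit normal n̂ = (p₁ × p₂)/|p₁ × p₂|.
Here n̂_z ≈ -0.685; the vertex latitude is φ_max = arccos|n̂_z| ≈ 46.8°.
Check via Clairaut: cos φ_max = |cos φ₁| · sin C = cos(2.5°)·sin(43.3°) ≈ 0.685, again giving ≈ 46.8°.

≈ 46.8°N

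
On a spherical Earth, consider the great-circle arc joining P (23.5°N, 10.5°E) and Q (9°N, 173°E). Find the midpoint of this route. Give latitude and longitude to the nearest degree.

≈ (62°N, 105°E)

Write both endpoints as unit vectors p₁, p₂ with components (cos φ cos λ, cos φ sin λ, sin φ).
The central angle between the endpoints is δ = arccos(p₁·p₂) ≈ 2.501 rad (143.3°).
Interpolate at f = 1/2 with slerp weights a = sin((1−f)δ)/sin δ ≈ 1.587, b = sin(fδ)/sin δ ≈ 1.587.
p = a·p₁ + b·p₂ ≈ (-0.125, 0.456, 0.881); φ = arcsin(p_z) ≈ 61.77°, λ = atan2(p_y, p_x) ≈ 105.30°.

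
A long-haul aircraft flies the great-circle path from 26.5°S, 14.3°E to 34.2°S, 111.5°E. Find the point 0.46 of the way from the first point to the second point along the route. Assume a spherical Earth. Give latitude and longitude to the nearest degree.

≈ 41°S, 56°E

From cos δ = sin φ₁ sin φ₂ + cos φ₁ cos φ₂ cos Δλ, the central angle is δ ≈ 1.412 rad (80.9°).
Interpolate at f = 0.46 with slerp weights a = sin((1−f)δ)/sin δ ≈ 0.700, b = sin(fδ)/sin δ ≈ 0.613.
p = a·p₁ + b·p₂ ≈ (0.421, 0.626, -0.656); φ = arcsin(p_z) ≈ -41.03°, λ = atan2(p_y, p_x) ≈ 56.08°.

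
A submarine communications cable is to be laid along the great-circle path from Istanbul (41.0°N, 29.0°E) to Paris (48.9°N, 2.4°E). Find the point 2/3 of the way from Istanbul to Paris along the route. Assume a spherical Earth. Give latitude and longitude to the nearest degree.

≈ 47°N, 12°E

From cos δ = sin φ₁ sin φ₂ + cos φ₁ cos φ₂ cos Δλ, the central angle is δ ≈ 0.354 rad (20.3°).
Interpolate at f = 2/3 with slerp weights a = sin((1−f)δ)/sin δ ≈ 0.340, b = sin(fδ)/sin δ ≈ 0.674.
p = a·p₁ + b·p₂ ≈ (0.667, 0.143, 0.731); φ = arcsin(p_z) ≈ 46.98°, λ = atan2(p_y, p_x) ≈ 12.08°.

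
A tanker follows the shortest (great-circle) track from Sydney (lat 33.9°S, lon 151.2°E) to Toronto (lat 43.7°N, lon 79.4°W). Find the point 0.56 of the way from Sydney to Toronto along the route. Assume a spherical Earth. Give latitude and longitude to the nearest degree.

≈ lat 17°N, lon 146°W

Convert each endpoint to a unit vector on the sphere (x = cos φ cos λ, y = cos φ sin λ, z = sin φ).
The central angle between the endpoints is δ = arccos(p₁·p₂) ≈ 2.444 rad (140.0°).
Interpolate at f = 0.56 with slerp weights a = sin((1−f)δ)/sin δ ≈ 1.369, b = sin(fδ)/sin δ ≈ 1.524.
p = a·p₁ + b·p₂ ≈ (-0.793, -0.536, 0.290); φ = arcsin(p_z) ≈ 16.84°, λ = atan2(p_y, p_x) ≈ -145.95°.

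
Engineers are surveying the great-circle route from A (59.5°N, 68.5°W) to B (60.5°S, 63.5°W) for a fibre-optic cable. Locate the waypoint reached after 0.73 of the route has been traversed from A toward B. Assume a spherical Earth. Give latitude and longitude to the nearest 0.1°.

≈ (28.1°S, 65.3°W)

The haversine formula gives a central angle δ ≈ 2.095 rad (120.1°) between the endpoints.
Interpolate at f = 0.73 with slerp weights a = sin((1−f)δ)/sin δ ≈ 0.619, b = sin(fδ)/sin δ ≈ 1.154.
p = a·p₁ + b·p₂ ≈ (0.369, -0.801, -0.471); φ = arcsin(p_z) ≈ -28.11°, λ = atan2(p_y, p_x) ≈ -65.28°.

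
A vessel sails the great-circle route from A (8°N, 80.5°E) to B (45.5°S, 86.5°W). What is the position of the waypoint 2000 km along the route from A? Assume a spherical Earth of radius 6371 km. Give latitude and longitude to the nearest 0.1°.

The haversine formula gives a central angle δ ≈ 2.458 rad (140.9°) between the endpoints. The total great-circle distance is δ·R ≈ 2.458 × 6371 ≈ 15662 km, so the target fraction is f = 2000/15662 ≈ 0.128.
Interpolate at f ≈ 0.128 with slerp weights a = sin((1−f)δ)/sin δ ≈ 1.331, b = sin(fδ)/sin δ ≈ 0.489.
p = a·p₁ + b·p₂ ≈ (0.238, 0.957, -0.164); φ = arcsin(p_z) ≈ -9.42°, λ = atan2(p_y, p_x) ≈ 76.02°.

≈ (9.4°S, 76.0°E)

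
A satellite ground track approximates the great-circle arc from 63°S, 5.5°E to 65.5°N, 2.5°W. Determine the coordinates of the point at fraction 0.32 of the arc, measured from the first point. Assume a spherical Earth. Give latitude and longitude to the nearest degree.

≈ 22°S, 2°E

Convert each endpoint to a unit vector on the sphere (x = cos φ cos λ, y = cos φ sin λ, z = sin φ).
The central angle between the endpoints is δ = arccos(p₁·p₂) ≈ 2.245 rad (128.6°).
Interpolate at f = 0.32 with slerp weights a = sin((1−f)δ)/sin δ ≈ 1.279, b = sin(fδ)/sin δ ≈ 0.843.
p = a·p₁ + b·p₂ ≈ (0.927, 0.040, -0.373); φ = arcsin(p_z) ≈ -21.89°, λ = atan2(p_y, p_x) ≈ 2.50°.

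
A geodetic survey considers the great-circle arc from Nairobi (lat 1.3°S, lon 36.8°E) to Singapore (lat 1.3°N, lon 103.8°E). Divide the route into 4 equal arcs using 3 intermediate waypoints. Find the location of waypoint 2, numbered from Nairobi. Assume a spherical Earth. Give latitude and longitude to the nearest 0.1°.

≈ lat 0.0°N, lon 70.3°E

Write both endpoints as unit vectors p₁, p₂ with components (cos φ cos λ, cos φ sin λ, sin φ).
The central angle between the endpoints is δ = arccos(p₁·p₂) ≈ 1.170 rad (67.0°).
Interpolate at f = 2/4 with slerp weights a = sin((1−f)δ)/sin δ ≈ 0.600, b = sin(fδ)/sin δ ≈ 0.600.
p = a·p₁ + b·p₂ ≈ (0.337, 0.941, 0.000); φ = arcsin(p_z) ≈ 0.00°, λ = atan2(p_y, p_x) ≈ 70.30°.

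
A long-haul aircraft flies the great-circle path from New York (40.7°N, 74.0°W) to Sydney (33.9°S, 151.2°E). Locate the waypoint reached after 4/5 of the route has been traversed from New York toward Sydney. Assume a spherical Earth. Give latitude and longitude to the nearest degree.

Write both endpoints as unit vectors p₁, p₂ with components (cos φ cos λ, cos φ sin λ, sin φ).
The central angle between the endpoints is δ = arccos(p₁·p₂) ≈ 2.510 rad (143.8°).
Interpolate at f = 4/5 with slerp weights a = sin((1−f)δ)/sin δ ≈ 0.815, b = sin(fδ)/sin δ ≈ 1.534.
p = a·p₁ + b·p₂ ≈ (-0.946, 0.020, -0.324); φ = arcsin(p_z) ≈ -18.93°, λ = atan2(p_y, p_x) ≈ 178.81°.

≈ (19°S, 179°E)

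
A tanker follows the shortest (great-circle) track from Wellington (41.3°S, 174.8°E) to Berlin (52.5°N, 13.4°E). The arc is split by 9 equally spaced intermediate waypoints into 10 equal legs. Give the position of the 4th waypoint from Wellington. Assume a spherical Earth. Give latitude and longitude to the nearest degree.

≈ 13°N, 136°E

Write both endpoints as unit vectors p₁, p₂ with components (cos φ cos λ, cos φ sin λ, sin φ).
The central angle between the endpoints is δ = arccos(p₁·p₂) ≈ 2.848 rad (163.2°).
Interpolate at f = 4/10 with slerp weights a = sin((1−f)δ)/sin δ ≈ 3.417, b = sin(fδ)/sin δ ≈ 3.133.
p = a·p₁ + b·p₂ ≈ (-0.701, 0.675, 0.230); φ = arcsin(p_z) ≈ 13.32°, λ = atan2(p_y, p_x) ≈ 136.10°.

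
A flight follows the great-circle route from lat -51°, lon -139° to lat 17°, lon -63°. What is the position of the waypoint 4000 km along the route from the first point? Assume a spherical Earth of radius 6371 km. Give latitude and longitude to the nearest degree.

≈ lat -30°, lon -100°

Write both endpoints as unit vectors p₁, p₂ with components (cos φ cos λ, cos φ sin λ, sin φ).
The central angle between the endpoints is δ = arccos(p₁·p₂) ≈ 1.653 rad (94.7°). The total great-circle distance is δ·R ≈ 1.653 × 6371 ≈ 10528 km, so the target fraction is f = 4000/10528 ≈ 0.380.
Interpolate at f ≈ 0.380 with slerp weights a = sin((1−f)δ)/sin δ ≈ 0.857, b = sin(fδ)/sin δ ≈ 0.589.
p = a·p₁ + b·p₂ ≈ (-0.151, -0.856, -0.494); φ = arcsin(p_z) ≈ -29.60°, λ = atan2(p_y, p_x) ≈ -100.02°.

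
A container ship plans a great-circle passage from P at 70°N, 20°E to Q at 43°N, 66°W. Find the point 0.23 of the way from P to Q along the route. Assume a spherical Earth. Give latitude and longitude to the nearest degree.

Convert each endpoint to a unit vector on the sphere (x = cos φ cos λ, y = cos φ sin λ, z = sin φ).
The central angle between the endpoints is δ = arccos(p₁·p₂) ≈ 0.852 rad (48.8°).
Interpolate at f = 0.23 with slerp weights a = sin((1−f)δ)/sin δ ≈ 0.811, b = sin(fδ)/sin δ ≈ 0.259.
p = a·p₁ + b·p₂ ≈ (0.337, -0.078, 0.938); φ = arcsin(p_z) ≈ 69.73°, λ = atan2(p_y, p_x) ≈ -13.02°.

≈ 70°N, 13°W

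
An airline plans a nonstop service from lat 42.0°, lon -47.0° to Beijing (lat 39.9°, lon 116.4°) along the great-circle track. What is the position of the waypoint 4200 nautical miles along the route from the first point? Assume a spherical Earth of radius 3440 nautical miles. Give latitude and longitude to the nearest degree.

Convert each endpoint to a unit vector on the sphere (x = cos φ cos λ, y = cos φ sin λ, z = sin φ).
The central angle between the endpoints is δ = arccos(p₁·p₂) ≈ 1.688 rad (96.7°). The total great-circle distance is δ·R ≈ 1.688 × 3440 ≈ 5807 nmi, so the target fraction is f = 4200/5807 ≈ 0.723.
Interpolate at f ≈ 0.723 with slerp weights a = sin((1−f)δ)/sin δ ≈ 0.454, b = sin(fδ)/sin δ ≈ 0.946.
p = a·p₁ + b·p₂ ≈ (-0.093, 0.403, 0.910); φ = arcsin(p_z) ≈ 65.54°, λ = atan2(p_y, p_x) ≈ 102.95°.

≈ lat 66°, lon 103°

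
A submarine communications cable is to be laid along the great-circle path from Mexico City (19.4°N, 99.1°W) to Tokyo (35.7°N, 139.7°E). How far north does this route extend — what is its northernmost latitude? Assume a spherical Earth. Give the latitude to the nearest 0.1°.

≈ 48.0°N

The great circle lies in the plane with unit normal n̂ = (p₁ × p₂)/|p₁ × p₂|.
Here n̂_z ≈ -0.669; the vertex latitude is φ_max = arccos|n̂_z| ≈ 48.0°.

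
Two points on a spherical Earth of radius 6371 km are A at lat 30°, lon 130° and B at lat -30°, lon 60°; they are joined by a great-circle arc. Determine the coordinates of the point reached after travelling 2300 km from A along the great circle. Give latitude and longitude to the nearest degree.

Write both endpoints as unit vectors p₁, p₂ with components (cos φ cos λ, cos φ sin λ, sin φ).
The central angle between the endpoints is δ = arccos(p₁·p₂) ≈ 1.564 rad (89.6°). The total great-circle distance is δ·R ≈ 1.564 × 6371 ≈ 9966 km, so the target fraction is f = 2300/9966 ≈ 0.231.
Interpolate at f ≈ 0.231 with slerp weights a = sin((1−f)δ)/sin δ ≈ 0.933, b = sin(fδ)/sin δ ≈ 0.353.
p = a·p₁ + b·p₂ ≈ (-0.367, 0.884, 0.290); φ = arcsin(p_z) ≈ 16.86°, λ = atan2(p_y, p_x) ≈ 112.52°.

≈ lat 17°, lon 113°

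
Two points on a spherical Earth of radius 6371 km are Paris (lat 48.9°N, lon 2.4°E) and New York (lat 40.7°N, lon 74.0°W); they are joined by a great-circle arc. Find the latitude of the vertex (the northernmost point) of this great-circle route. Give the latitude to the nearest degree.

≈ 52°N

The great circle lies in the plane with unit normal n̂ = (p₁ × p₂)/|p₁ × p₂|.
Here n̂_z ≈ -0.610; the vertex latitude is φ_max = arccos|n̂_z| ≈ 52.4°.
Check via Clairaut: cos φ_max = |cos φ₁| · sin C = cos(48.9°)·sin(68.2°) ≈ 0.610, again giving ≈ 52.4°.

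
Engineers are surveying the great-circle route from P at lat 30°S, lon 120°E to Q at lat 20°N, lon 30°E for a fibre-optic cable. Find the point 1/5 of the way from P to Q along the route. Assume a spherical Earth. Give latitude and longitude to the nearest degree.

≈ lat 22°S, lon 99°E

Write both endpoints as unit vectors p₁, p₂ with components (cos φ cos λ, cos φ sin λ, sin φ).
The central angle between the endpoints is δ = arccos(p₁·p₂) ≈ 1.743 rad (99.8°).
Interpolate at f = 1/5 with slerp weights a = sin((1−f)δ)/sin δ ≈ 0.999, b = sin(fδ)/sin δ ≈ 0.347.
p = a·p₁ + b·p₂ ≈ (-0.151, 0.912, -0.381); φ = arcsin(p_z) ≈ -22.40°, λ = atan2(p_y, p_x) ≈ 99.37°.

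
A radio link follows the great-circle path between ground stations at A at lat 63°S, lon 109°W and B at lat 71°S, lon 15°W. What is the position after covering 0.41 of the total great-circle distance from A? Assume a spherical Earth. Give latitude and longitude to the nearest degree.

≈ lat 72°S, lon 81°W

Convert each endpoint to a unit vector on the sphere (x = cos φ cos λ, y = cos φ sin λ, z = sin φ).
The central angle between the endpoints is δ = arccos(p₁·p₂) ≈ 0.588 rad (33.7°).
Interpolate at f = 0.41 with slerp weights a = sin((1−f)δ)/sin δ ≈ 0.613, b = sin(fδ)/sin δ ≈ 0.430.
p = a·p₁ + b·p₂ ≈ (0.045, -0.299, -0.953); φ = arcsin(p_z) ≈ -72.38°, λ = atan2(p_y, p_x) ≈ -81.50°.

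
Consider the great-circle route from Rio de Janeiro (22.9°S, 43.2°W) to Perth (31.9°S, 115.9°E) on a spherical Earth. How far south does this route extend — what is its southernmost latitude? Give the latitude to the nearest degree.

≈ 71°S

The great circle lies in the plane with unit normal n̂ = (p₁ × p₂)/|p₁ × p₂|.
Here n̂_z ≈ +0.328; the vertex latitude is φ_max = arccos|n̂_z| ≈ 70.9°.
Check via Clairaut: cos φ_max = |cos φ₁| · sin C = cos(22.9°)·sin(159.2°) ≈ 0.328, again giving ≈ 70.9°.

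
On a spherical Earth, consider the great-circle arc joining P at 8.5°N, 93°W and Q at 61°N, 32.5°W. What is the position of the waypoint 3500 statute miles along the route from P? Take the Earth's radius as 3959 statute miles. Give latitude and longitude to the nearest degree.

≈ 51°N, 59°W

Convert each endpoint to a unit vector on the sphere (x = cos φ cos λ, y = cos φ sin λ, z = sin φ).
The central angle between the endpoints is δ = arccos(p₁·p₂) ≈ 1.197 rad (68.6°). The total great-circle distance is δ·R ≈ 1.197 × 3959 ≈ 4738 mi, so the target fraction is f = 3500/4738 ≈ 0.739.
Interpolate at f ≈ 0.739 with slerp weights a = sin((1−f)δ)/sin δ ≈ 0.330, b = sin(fδ)/sin δ ≈ 0.831.
p = a·p₁ + b·p₂ ≈ (0.323, -0.543, 0.775); φ = arcsin(p_z) ≈ 50.85°, λ = atan2(p_y, p_x) ≈ -59.28°.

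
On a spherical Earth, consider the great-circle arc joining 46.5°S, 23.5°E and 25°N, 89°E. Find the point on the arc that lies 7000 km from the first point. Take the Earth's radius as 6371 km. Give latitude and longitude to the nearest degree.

Convert each endpoint to a unit vector on the sphere (x = cos φ cos λ, y = cos φ sin λ, z = sin φ).
The central angle between the endpoints is δ = arccos(p₁·p₂) ≈ 1.619 rad (92.7°). The total great-circle distance is δ·R ≈ 1.619 × 6371 ≈ 10312 km, so the target fraction is f = 7000/10312 ≈ 0.679.
Interpolate at f ≈ 0.679 with slerp weights a = sin((1−f)δ)/sin δ ≈ 0.497, b = sin(fδ)/sin δ ≈ 0.892.
p = a·p₁ + b·p₂ ≈ (0.328, 0.945, 0.016); φ = arcsin(p_z) ≈ 0.92°, λ = atan2(p_y, p_x) ≈ 70.84°.

≈ 1°N, 71°E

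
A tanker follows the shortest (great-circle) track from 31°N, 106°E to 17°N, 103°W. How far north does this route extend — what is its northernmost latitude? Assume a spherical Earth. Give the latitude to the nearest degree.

≈ 61°N

The great circle lies in the plane with unit normal n̂ = (p₁ × p₂)/|p₁ × p₂|.
Here n̂_z ≈ +0.482; the vertex latitude is φ_max = arccos|n̂_z| ≈ 61.2°.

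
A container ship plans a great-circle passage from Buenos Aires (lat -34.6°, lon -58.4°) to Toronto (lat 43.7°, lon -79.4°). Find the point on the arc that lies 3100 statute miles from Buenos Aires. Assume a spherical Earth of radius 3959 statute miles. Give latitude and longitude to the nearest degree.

≈ lat 9°, lon -69°

From cos δ = sin φ₁ sin φ₂ + cos φ₁ cos φ₂ cos Δλ, the central angle is δ ≈ 1.407 rad (80.6°). The total great-circle distance is δ·R ≈ 1.407 × 3959 ≈ 5570 mi, so the target fraction is f = 3100/5570 ≈ 0.557.
Interpolate at f ≈ 0.557 with slerp weights a = sin((1−f)δ)/sin δ ≈ 0.592, b = sin(fδ)/sin δ ≈ 0.715.
p = a·p₁ + b·p₂ ≈ (0.350, -0.923, 0.158); φ = arcsin(p_z) ≈ 9.08°, λ = atan2(p_y, p_x) ≈ -69.21°.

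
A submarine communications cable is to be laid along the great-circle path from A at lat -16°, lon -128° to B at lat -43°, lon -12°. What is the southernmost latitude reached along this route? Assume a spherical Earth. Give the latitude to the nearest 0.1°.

≈ -50.5°

The great circle lies in the plane with unit normal n̂ = (p₁ × p₂)/|p₁ × p₂|.
Here n̂_z ≈ +0.636; the vertex latitude is φ_max = arccos|n̂_z| ≈ 50.5°.
Check via Clairaut: cos φ_max = |cos φ₁| · sin C = cos(16.0°)·sin(138.5°) ≈ 0.636, again giving ≈ 50.5°.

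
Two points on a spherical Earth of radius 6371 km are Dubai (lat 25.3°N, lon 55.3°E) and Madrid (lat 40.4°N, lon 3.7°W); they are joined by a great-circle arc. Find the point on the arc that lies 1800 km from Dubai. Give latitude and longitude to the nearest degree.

From cos δ = sin φ₁ sin φ₂ + cos φ₁ cos φ₂ cos Δλ, the central angle is δ ≈ 0.887 rad (50.8°). The total great-circle distance is δ·R ≈ 0.887 × 6371 ≈ 5652 km, so the target fraction is f = 1800/5652 ≈ 0.318.
Interpolate at f ≈ 0.318 with slerp weights a = sin((1−f)δ)/sin δ ≈ 0.733, b = sin(fδ)/sin δ ≈ 0.360.
p = a·p₁ + b·p₂ ≈ (0.651, 0.527, 0.546); φ = arcsin(p_z) ≈ 33.12°, λ = atan2(p_y, p_x) ≈ 39.02°.

≈ lat 33°N, lon 39°E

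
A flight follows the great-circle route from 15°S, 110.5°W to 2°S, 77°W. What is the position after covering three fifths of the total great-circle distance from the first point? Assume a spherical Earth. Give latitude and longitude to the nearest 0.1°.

Convert each endpoint to a unit vector on the sphere (x = cos φ cos λ, y = cos φ sin λ, z = sin φ).
The central angle between the endpoints is δ = arccos(p₁·p₂) ≈ 0.620 rad (35.5°).
Interpolate at f = 3/5 with slerp weights a = sin((1−f)δ)/sin δ ≈ 0.422, b = sin(fδ)/sin δ ≈ 0.626.
p = a·p₁ + b·p₂ ≈ (-0.002, -0.991, -0.131); φ = arcsin(p_z) ≈ -7.54°, λ = atan2(p_y, p_x) ≈ -90.13°.

≈ 7.5°S, 90.1°W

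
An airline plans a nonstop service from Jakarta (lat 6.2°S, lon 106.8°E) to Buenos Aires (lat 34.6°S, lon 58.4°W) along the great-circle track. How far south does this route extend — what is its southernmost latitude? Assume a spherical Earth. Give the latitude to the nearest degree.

The great circle lies in the plane with unit normal n̂ = (p₁ × p₂)/|p₁ × p₂|.
Here n̂_z ≈ -0.306; the vertex latitude is φ_max = arccos|n̂_z| ≈ 72.2°.
Check via Clairaut: cos φ_max = |cos φ₁| · sin C = cos(6.2°)·sin(162.1°) ≈ 0.306, again giving ≈ 72.2°.

≈ 72°S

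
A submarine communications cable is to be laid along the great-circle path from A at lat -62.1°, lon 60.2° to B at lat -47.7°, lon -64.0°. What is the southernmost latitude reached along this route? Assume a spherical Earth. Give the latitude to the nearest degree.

The great circle lies in the plane with unit normal n̂ = (p₁ × p₂)/|p₁ × p₂|.
Here n̂_z ≈ -0.296; the vertex latitude is φ_max = arccos|n̂_z| ≈ 72.8°.
Check via Clairaut: cos φ_max = |cos φ₁| · sin C = cos(62.1°)·sin(140.7°) ≈ 0.296, again giving ≈ 72.8°.

≈ -73°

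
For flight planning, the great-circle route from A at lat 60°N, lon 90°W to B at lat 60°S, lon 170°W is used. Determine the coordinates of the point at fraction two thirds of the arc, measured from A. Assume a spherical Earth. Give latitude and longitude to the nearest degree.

Write both endpoints as unit vectors p₁, p₂ with components (cos φ cos λ, cos φ sin λ, sin φ).
The central angle between the endpoints is δ = arccos(p₁·p₂) ≈ 2.355 rad (135.0°).
Interpolate at f = 2/3 with slerp weights a = sin((1−f)δ)/sin δ ≈ 0.999, b = sin(fδ)/sin δ ≈ 1.413.
p = a·p₁ + b·p₂ ≈ (-0.696, -0.622, -0.359); φ = arcsin(p_z) ≈ -21.02°, λ = atan2(p_y, p_x) ≈ -138.20°.

≈ lat 21°S, lon 138°W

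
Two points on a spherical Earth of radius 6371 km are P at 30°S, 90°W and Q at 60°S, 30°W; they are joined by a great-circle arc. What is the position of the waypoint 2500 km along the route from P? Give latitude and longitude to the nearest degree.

Write both endpoints as unit vectors p₁, p₂ with components (cos φ cos λ, cos φ sin λ, sin φ).
The central angle between the endpoints is δ = arccos(p₁·p₂) ≈ 0.864 rad (49.5°). The total great-circle distance is δ·R ≈ 0.864 × 6371 ≈ 5504 km, so the target fraction is f = 2500/5504 ≈ 0.454.
Interpolate at f ≈ 0.454 with slerp weights a = sin((1−f)δ)/sin δ ≈ 0.597, b = sin(fδ)/sin δ ≈ 0.503.
p = a·p₁ + b·p₂ ≈ (0.218, -0.643, -0.734); φ = arcsin(p_z) ≈ -47.24°, λ = atan2(p_y, p_x) ≈ -71.29°.

≈ 47°S, 71°W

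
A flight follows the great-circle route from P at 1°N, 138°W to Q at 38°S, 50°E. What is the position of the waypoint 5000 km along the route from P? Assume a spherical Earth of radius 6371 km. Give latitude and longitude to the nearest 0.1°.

≈ 43.1°S, 148.0°W

Write both endpoints as unit vectors p₁, p₂ with components (cos φ cos λ, cos φ sin λ, sin φ).
The central angle between the endpoints is δ = arccos(p₁·p₂) ≈ 2.483 rad (142.3°). The total great-circle distance is δ·R ≈ 2.483 × 6371 ≈ 15820 km, so the target fraction is f = 5000/15820 ≈ 0.316.
Interpolate at f ≈ 0.316 with slerp weights a = sin((1−f)δ)/sin δ ≈ 1.621, b = sin(fδ)/sin δ ≈ 1.155.
p = a·p₁ + b·p₂ ≈ (-0.619, -0.387, -0.683); φ = arcsin(p_z) ≈ -43.06°, λ = atan2(p_y, p_x) ≈ -147.98°.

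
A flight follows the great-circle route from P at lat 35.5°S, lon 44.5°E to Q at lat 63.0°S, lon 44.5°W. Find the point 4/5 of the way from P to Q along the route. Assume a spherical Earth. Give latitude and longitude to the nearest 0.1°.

≈ lat 64.1°S, lon 18.2°W

Write both endpoints as unit vectors p₁, p₂ with components (cos φ cos λ, cos φ sin λ, sin φ).
The central angle between the endpoints is δ = arccos(p₁·p₂) ≈ 1.019 rad (58.4°).
Interpolate at f = 4/5 with slerp weights a = sin((1−f)δ)/sin δ ≈ 0.238, b = sin(fδ)/sin δ ≈ 0.855.
p = a·p₁ + b·p₂ ≈ (0.415, -0.136, -0.900); φ = arcsin(p_z) ≈ -64.11°, λ = atan2(p_y, p_x) ≈ -18.20°.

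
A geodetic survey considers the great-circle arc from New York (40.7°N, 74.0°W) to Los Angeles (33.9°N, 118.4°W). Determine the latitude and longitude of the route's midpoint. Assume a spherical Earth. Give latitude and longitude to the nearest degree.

≈ 39°N, 97°W

Convert each endpoint to a unit vector on the sphere (x = cos φ cos λ, y = cos φ sin λ, z = sin φ).
The central angle between the endpoints is δ = arccos(p₁·p₂) ≈ 0.621 rad (35.6°).
Interpolate at f = 1/2 with slerp weights a = sin((1−f)δ)/sin δ ≈ 0.525, b = sin(fδ)/sin δ ≈ 0.525.
p = a·p₁ + b·p₂ ≈ (-0.098, -0.766, 0.635); φ = arcsin(p_z) ≈ 39.44°, λ = atan2(p_y, p_x) ≈ -97.26°.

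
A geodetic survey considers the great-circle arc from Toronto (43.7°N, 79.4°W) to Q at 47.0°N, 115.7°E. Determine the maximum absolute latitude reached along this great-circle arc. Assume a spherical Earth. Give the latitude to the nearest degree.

≈ 83°N

The great circle lies in the plane with unit normal n̂ = (p₁ × p₂)/|p₁ × p₂|.
Here n̂_z ≈ -0.128; the vertex latitude is φ_max = arccos|n̂_z| ≈ 82.6°.
Check via Clairaut: cos φ_max = |cos φ₁| · sin C = cos(43.7°)·sin(10.2°) ≈ 0.128, again giving ≈ 82.6°.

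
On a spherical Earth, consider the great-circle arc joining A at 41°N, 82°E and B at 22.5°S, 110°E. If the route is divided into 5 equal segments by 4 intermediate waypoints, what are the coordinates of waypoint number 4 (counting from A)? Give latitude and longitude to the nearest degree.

Convert each endpoint to a unit vector on the sphere (x = cos φ cos λ, y = cos φ sin λ, z = sin φ).
The central angle between the endpoints is δ = arccos(p₁·p₂) ≈ 1.198 rad (68.6°).
Interpolate at f = 4/5 with slerp weights a = sin((1−f)δ)/sin δ ≈ 0.255, b = sin(fδ)/sin δ ≈ 0.879.
p = a·p₁ + b·p₂ ≈ (-0.251, 0.953, -0.169); φ = arcsin(p_z) ≈ -9.73°, λ = atan2(p_y, p_x) ≈ 104.74°.

≈ 10°S, 105°E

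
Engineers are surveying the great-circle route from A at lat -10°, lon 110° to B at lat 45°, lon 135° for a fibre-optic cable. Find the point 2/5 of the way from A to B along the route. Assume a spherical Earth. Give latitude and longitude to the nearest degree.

≈ lat 12°, lon 118°

Convert each endpoint to a unit vector on the sphere (x = cos φ cos λ, y = cos φ sin λ, z = sin φ).
The central angle between the endpoints is δ = arccos(p₁·p₂) ≈ 1.038 rad (59.4°).
Interpolate at f = 2/5 with slerp weights a = sin((1−f)δ)/sin δ ≈ 0.677, b = sin(fδ)/sin δ ≈ 0.468.
p = a·p₁ + b·p₂ ≈ (-0.462, 0.861, 0.214); φ = arcsin(p_z) ≈ 12.33°, λ = atan2(p_y, p_x) ≈ 118.23°.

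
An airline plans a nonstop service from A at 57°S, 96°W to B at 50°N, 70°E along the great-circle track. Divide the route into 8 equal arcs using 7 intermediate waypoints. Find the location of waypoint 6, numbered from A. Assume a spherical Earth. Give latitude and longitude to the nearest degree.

≈ 15°N, 41°E

Write both endpoints as unit vectors p₁, p₂ with components (cos φ cos λ, cos φ sin λ, sin φ).
The central angle between the endpoints is δ = arccos(p₁·p₂) ≈ 2.952 rad (169.2°).
Interpolate at f = 6/8 with slerp weights a = sin((1−f)δ)/sin δ ≈ 3.577, b = sin(fδ)/sin δ ≈ 4.253.
p = a·p₁ + b·p₂ ≈ (0.731, 0.631, 0.258); φ = arcsin(p_z) ≈ 14.95°, λ = atan2(p_y, p_x) ≈ 40.80°.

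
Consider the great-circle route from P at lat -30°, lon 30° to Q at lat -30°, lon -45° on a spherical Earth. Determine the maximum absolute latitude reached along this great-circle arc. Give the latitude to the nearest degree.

≈ -36°

The great circle lies in the plane with unit normal n̂ = (p₁ × p₂)/|p₁ × p₂|.
Here n̂_z ≈ -0.809; the vertex latitude is φ_max = arccos|n̂_z| ≈ 36.0°.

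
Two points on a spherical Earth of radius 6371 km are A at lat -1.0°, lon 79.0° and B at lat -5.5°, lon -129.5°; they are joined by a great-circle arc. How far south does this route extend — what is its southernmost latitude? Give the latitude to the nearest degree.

≈ -13°

The great circle lies in the plane with unit normal n̂ = (p₁ × p₂)/|p₁ × p₂|.
Here n̂_z ≈ +0.974; the vertex latitude is φ_max = arccos|n̂_z| ≈ 13.2°.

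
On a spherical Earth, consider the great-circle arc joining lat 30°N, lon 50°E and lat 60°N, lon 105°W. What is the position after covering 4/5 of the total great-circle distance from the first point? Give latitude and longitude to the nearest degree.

Write both endpoints as unit vectors p₁, p₂ with components (cos φ cos λ, cos φ sin λ, sin φ).
The central angle between the endpoints is δ = arccos(p₁·p₂) ≈ 1.530 rad (87.7°).
Interpolate at f = 4/5 with slerp weights a = sin((1−f)δ)/sin δ ≈ 0.302, b = sin(fδ)/sin δ ≈ 0.941.
p = a·p₁ + b·p₂ ≈ (0.046, -0.255, 0.966); φ = arcsin(p_z) ≈ 75.01°, λ = atan2(p_y, p_x) ≈ -79.75°.

≈ lat 75°N, lon 80°W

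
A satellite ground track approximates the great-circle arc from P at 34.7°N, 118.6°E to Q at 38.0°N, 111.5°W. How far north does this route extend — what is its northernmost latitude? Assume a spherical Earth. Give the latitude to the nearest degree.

The great circle lies in the plane with unit normal n̂ = (p₁ × p₂)/|p₁ × p₂|.
Here n̂_z ≈ +0.498; the vertex latitude is φ_max = arccos|n̂_z| ≈ 60.1°.

≈ 60°N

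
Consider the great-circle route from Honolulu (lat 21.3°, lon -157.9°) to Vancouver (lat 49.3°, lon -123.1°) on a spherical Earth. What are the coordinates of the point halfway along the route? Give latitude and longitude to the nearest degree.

≈ lat 37°, lon -144°

The haversine formula gives a central angle δ ≈ 0.685 rad (39.3°) between the endpoints.
Interpolate at f = 1/2 with slerp weights a = sin((1−f)δ)/sin δ ≈ 0.531, b = sin(fδ)/sin δ ≈ 0.531.
p = a·p₁ + b·p₂ ≈ (-0.647, -0.476, 0.595); φ = arcsin(p_z) ≈ 36.53°, λ = atan2(p_y, p_x) ≈ -143.67°.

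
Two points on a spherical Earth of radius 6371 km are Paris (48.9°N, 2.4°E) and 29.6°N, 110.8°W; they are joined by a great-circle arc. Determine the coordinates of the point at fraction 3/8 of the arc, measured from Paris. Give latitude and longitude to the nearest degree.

Write both endpoints as unit vectors p₁, p₂ with components (cos φ cos λ, cos φ sin λ, sin φ).
The central angle between the endpoints is δ = arccos(p₁·p₂) ≈ 1.423 rad (81.5°).
Interpolate at f = 3/8 with slerp weights a = sin((1−f)δ)/sin δ ≈ 0.785, b = sin(fδ)/sin δ ≈ 0.514.
p = a·p₁ + b·p₂ ≈ (0.357, -0.396, 0.846); φ = arcsin(p_z) ≈ 57.76°, λ = atan2(p_y, p_x) ≈ -48.00°.

≈ 58°N, 48°W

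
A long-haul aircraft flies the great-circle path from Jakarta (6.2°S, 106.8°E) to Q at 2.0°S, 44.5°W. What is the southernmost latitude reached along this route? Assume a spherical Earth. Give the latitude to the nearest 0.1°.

≈ 16.3°S

The great circle lies in the plane with unit normal n̂ = (p₁ × p₂)/|p₁ × p₂|.
Here n̂_z ≈ -0.960; the vertex latitude is φ_max = arccos|n̂_z| ≈ 16.3°.
Check via Clairaut: cos φ_max = |cos φ₁| · sin C = cos(6.2°)·sin(105.1°) ≈ 0.960, again giving ≈ 16.3°.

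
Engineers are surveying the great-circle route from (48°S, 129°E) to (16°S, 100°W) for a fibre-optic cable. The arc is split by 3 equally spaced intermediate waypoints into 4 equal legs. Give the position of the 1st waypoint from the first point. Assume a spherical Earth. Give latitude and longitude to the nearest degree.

Write both endpoints as unit vectors p₁, p₂ with components (cos φ cos λ, cos φ sin λ, sin φ).
The central angle between the endpoints is δ = arccos(p₁·p₂) ≈ 1.790 rad (102.5°).
Interpolate at f = 1/4 with slerp weights a = sin((1−f)δ)/sin δ ≈ 0.998, b = sin(fδ)/sin δ ≈ 0.443.
p = a·p₁ + b·p₂ ≈ (-0.494, 0.099, -0.864); φ = arcsin(p_z) ≈ -59.73°, λ = atan2(p_y, p_x) ≈ 168.64°.

≈ (60°S, 169°E)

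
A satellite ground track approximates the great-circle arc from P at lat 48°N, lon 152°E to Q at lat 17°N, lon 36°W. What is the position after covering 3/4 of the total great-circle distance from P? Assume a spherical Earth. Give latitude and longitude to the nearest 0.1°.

Convert each endpoint to a unit vector on the sphere (x = cos φ cos λ, y = cos φ sin λ, z = sin φ).
The central angle between the endpoints is δ = arccos(p₁·p₂) ≈ 2.000 rad (114.6°).
Interpolate at f = 3/4 with slerp weights a = sin((1−f)δ)/sin δ ≈ 0.527, b = sin(fδ)/sin δ ≈ 1.097.
p = a·p₁ + b·p₂ ≈ (0.537, -0.451, 0.713); φ = arcsin(p_z) ≈ 45.45°, λ = atan2(p_y, p_x) ≈ -40.01°.

≈ lat 45.5°N, lon 40.0°W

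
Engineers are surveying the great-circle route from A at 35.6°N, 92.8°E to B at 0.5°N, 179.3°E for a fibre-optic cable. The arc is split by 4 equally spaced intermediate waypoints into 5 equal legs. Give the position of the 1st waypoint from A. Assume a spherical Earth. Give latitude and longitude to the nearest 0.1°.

Convert each endpoint to a unit vector on the sphere (x = cos φ cos λ, y = cos φ sin λ, z = sin φ).
The central angle between the endpoints is δ = arccos(p₁·p₂) ≈ 1.516 rad (86.9°).
Interpolate at f = 1/5 with slerp weights a = sin((1−f)δ)/sin δ ≈ 0.938, b = sin(fδ)/sin δ ≈ 0.299.
p = a·p₁ + b·p₂ ≈ (-0.336, 0.765, 0.549); φ = arcsin(p_z) ≈ 33.27°, λ = atan2(p_y, p_x) ≈ 113.72°.

≈ 33.3°N, 113.7°E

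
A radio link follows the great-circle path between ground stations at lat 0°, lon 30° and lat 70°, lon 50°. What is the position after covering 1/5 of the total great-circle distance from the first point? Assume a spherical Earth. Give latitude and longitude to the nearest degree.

Write both endpoints as unit vectors p₁, p₂ with components (cos φ cos λ, cos φ sin λ, sin φ).
The central angle between the endpoints is δ = arccos(p₁·p₂) ≈ 1.244 rad (71.3°).
Interpolate at f = 1/5 with slerp weights a = sin((1−f)δ)/sin δ ≈ 0.886, b = sin(fδ)/sin δ ≈ 0.260.
p = a·p₁ + b·p₂ ≈ (0.824, 0.511, 0.244); φ = arcsin(p_z) ≈ 14.14°, λ = atan2(p_y, p_x) ≈ 31.80°.

≈ lat 14°, lon 32°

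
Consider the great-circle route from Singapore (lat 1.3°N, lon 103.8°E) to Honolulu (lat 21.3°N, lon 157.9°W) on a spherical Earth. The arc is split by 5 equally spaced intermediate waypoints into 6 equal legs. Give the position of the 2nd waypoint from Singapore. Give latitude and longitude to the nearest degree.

≈ lat 13°N, lon 134°E

Write both endpoints as unit vectors p₁, p₂ with components (cos φ cos λ, cos φ sin λ, sin φ).
The central angle between the endpoints is δ = arccos(p₁·p₂) ≈ 1.697 rad (97.3°).
Interpolate at f = 2/6 with slerp weights a = sin((1−f)δ)/sin δ ≈ 0.912, b = sin(fδ)/sin δ ≈ 0.540.
p = a·p₁ + b·p₂ ≈ (-0.684, 0.696, 0.217); φ = arcsin(p_z) ≈ 12.53°, λ = atan2(p_y, p_x) ≈ 134.49°.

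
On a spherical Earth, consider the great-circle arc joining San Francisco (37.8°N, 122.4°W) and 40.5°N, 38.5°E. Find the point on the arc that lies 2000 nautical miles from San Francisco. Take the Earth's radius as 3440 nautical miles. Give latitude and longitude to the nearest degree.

≈ 69°N, 100°W

The haversine formula gives a central angle δ ≈ 1.741 rad (99.8°) between the endpoints. The total great-circle distance is δ·R ≈ 1.741 × 3440 ≈ 5990 nmi, so the target fraction is f = 2000/5990 ≈ 0.334.
Interpolate at f ≈ 0.334 with slerp weights a = sin((1−f)δ)/sin δ ≈ 0.930, b = sin(fδ)/sin δ ≈ 0.557.
p = a·p₁ + b·p₂ ≈ (-0.062, -0.357, 0.932); φ = arcsin(p_z) ≈ 68.76°, λ = atan2(p_y, p_x) ≈ -99.89°.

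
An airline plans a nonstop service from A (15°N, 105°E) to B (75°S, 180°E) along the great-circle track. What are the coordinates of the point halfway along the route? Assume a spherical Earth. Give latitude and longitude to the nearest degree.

From cos δ = sin φ₁ sin φ₂ + cos φ₁ cos φ₂ cos Δλ, the central angle is δ ≈ 1.757 rad (100.7°).
Interpolate at f = 1/2 with slerp weights a = sin((1−f)δ)/sin δ ≈ 0.783, b = sin(fδ)/sin δ ≈ 0.783.
p = a·p₁ + b·p₂ ≈ (-0.399, 0.731, -0.554); φ = arcsin(p_z) ≈ -33.64°, λ = atan2(p_y, p_x) ≈ 118.61°.

≈ (34°S, 119°E)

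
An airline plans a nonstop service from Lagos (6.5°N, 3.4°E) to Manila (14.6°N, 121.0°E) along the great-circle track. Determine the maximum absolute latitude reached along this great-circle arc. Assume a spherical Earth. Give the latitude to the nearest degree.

The great circle lies in the plane with unit normal n̂ = (p₁ × p₂)/|p₁ × p₂|.
Here n̂_z ≈ +0.937; the vertex latitude is φ_max = arccos|n̂_z| ≈ 20.4°.
Check via Clairaut: cos φ_max = |cos φ₁| · sin C = cos(6.5°)·sin(70.6°) ≈ 0.937, again giving ≈ 20.4°.

≈ 20°N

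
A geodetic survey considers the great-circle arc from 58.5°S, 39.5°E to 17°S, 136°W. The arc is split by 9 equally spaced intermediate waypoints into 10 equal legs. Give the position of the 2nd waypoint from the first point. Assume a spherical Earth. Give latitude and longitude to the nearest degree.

≈ 79°S, 31°E

Write both endpoints as unit vectors p₁, p₂ with components (cos φ cos λ, cos φ sin λ, sin φ).
The central angle between the endpoints is δ = arccos(p₁·p₂) ≈ 1.822 rad (104.4°).
Interpolate at f = 2/10 with slerp weights a = sin((1−f)δ)/sin δ ≈ 1.026, b = sin(fδ)/sin δ ≈ 0.368.
p = a·p₁ + b·p₂ ≈ (0.160, 0.096, -0.982); φ = arcsin(p_z) ≈ -79.21°, λ = atan2(p_y, p_x) ≈ 31.02°.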